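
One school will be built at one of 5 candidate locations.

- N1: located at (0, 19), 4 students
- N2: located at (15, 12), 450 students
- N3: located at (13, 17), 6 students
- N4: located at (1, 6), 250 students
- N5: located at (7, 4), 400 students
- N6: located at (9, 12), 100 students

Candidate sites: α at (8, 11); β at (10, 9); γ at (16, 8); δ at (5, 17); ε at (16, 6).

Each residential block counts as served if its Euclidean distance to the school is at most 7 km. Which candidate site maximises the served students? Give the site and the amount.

Coverage radius r = 7 km; a point is covered iff (Δx)²+(Δy)² ≤ 7² = 49.
  α (8, 11): covers {N6} → 100
  β (10, 9): covers {N2, N5, N6} → 950
  γ (16, 8): covers {N2} → 450
  δ (5, 17): covers {N1, N6} → 104
  ε (16, 6): covers {N2} → 450
Maximum coverage at β: 950 students.

β, covering 950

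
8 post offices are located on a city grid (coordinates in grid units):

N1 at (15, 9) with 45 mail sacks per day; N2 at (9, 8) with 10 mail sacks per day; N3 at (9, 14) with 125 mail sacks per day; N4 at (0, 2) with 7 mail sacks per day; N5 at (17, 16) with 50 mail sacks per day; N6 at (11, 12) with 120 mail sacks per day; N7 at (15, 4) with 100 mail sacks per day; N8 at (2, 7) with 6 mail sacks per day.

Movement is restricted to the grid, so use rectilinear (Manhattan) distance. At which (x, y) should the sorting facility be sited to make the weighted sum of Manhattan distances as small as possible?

Manhattan distance separates: Σwᵢ(|x−xᵢ|+|y−yᵢ|) = Σwᵢ|x−xᵢ| + Σwᵢ|y−yᵢ|, so x and y are optimised independently as 1-D weighted medians.
Total weight W = 463; half = 231.5.
x-coordinate, sorted with cumulative weight:
  x=0 (N4, w=7) cum 7
  x=2 (N8, w=6) cum 13
  x=9 (N2, w=10) cum 23
  x=9 (N3, w=125) cum 148
  x=11 (N6, w=120) cum 268  ← median
  x=15 (N1, w=45) cum 313
  x=15 (N7, w=100) cum 413
  x=17 (N5, w=50) cum 463
⇒ x* = 11
y-coordinate, sorted with cumulative weight:
  y=2 (N4, w=7) cum 7
  y=4 (N7, w=100) cum 107
  y=7 (N8, w=6) cum 113
  y=8 (N2, w=10) cum 123
  y=9 (N1, w=45) cum 168
  y=12 (N6, w=120) cum 288  ← median
  y=14 (N3, w=125) cum 413
  y=16 (N5, w=50) cum 463
⇒ y* = 12

(11, 12)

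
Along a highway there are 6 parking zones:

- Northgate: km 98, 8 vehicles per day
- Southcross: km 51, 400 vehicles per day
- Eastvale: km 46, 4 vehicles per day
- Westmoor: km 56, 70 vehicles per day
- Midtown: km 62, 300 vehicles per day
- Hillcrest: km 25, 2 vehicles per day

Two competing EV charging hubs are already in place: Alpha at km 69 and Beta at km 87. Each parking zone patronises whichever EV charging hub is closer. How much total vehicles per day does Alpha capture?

776

The indifferent point is the midpoint (69+87)/2 = 78; parking zones left of it (closer to Alpha at 69) go to Alpha, those right go to Beta.
  Hillcrest at 25 (w=2) → Alpha
  Eastvale at 46 (w=4) → Alpha
  Southcross at 51 (w=400) → Alpha
  Westmoor at 56 (w=70) → Alpha
  Midtown at 62 (w=300) → Alpha
  Northgate at 98 (w=8) → Beta
Alpha captures 776; Beta captures 8.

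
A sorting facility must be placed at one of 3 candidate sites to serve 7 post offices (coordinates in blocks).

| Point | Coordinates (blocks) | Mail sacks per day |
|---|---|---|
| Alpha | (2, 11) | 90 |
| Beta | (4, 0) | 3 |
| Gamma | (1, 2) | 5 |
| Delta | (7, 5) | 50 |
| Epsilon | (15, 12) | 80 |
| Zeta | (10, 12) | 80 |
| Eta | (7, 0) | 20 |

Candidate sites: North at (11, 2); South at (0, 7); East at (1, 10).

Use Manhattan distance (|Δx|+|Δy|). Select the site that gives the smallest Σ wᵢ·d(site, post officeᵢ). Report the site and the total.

East, total 3289 blocks

Total weighted distance at each candidate:
  North (11, 2): total = 4167
  South (0, 7): total = 4133
  East (1, 10): total = 3289
Minimum is at East with total 3289 blocks.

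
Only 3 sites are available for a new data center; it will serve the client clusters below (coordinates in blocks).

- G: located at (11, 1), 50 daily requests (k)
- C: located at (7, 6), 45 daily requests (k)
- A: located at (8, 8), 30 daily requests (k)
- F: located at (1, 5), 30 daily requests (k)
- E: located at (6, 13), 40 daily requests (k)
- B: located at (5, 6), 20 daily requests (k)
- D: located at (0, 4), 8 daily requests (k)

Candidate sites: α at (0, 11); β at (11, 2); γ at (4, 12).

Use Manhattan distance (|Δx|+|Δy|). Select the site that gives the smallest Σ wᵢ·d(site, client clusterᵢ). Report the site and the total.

β, total 2014 blocks

Total weighted distance at each candidate:
  α (0, 11): total = 2706
  β (11, 2): total = 2014
  γ (4, 12): total = 2201
Minimum is at β with total 2014 blocks.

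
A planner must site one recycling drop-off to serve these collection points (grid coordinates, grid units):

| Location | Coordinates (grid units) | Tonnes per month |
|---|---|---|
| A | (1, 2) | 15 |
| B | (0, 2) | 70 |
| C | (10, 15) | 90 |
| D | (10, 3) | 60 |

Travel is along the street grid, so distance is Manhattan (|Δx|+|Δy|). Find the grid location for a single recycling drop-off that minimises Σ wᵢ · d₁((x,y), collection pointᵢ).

(10, 3)

Manhattan distance separates: Σwᵢ(|x−xᵢ|+|y−yᵢ|) = Σwᵢ|x−xᵢ| + Σwᵢ|y−yᵢ|, so x and y are optimised independently as 1-D weighted medians.
Total weight W = 235; half = 117.5.
x-coordinate, sorted with cumulative weight:
  x=0 (B, w=70) cum 70
  x=1 (A, w=15) cum 85
  x=10 (C, w=90) cum 175  ← median
  x=10 (D, w=60) cum 235
⇒ x* = 10
y-coordinate, sorted with cumulative weight:
  y=2 (A, w=15) cum 15
  y=2 (B, w=70) cum 85
  y=3 (D, w=60) cum 145  ← median
  y=15 (C, w=90) cum 235
⇒ y* = 3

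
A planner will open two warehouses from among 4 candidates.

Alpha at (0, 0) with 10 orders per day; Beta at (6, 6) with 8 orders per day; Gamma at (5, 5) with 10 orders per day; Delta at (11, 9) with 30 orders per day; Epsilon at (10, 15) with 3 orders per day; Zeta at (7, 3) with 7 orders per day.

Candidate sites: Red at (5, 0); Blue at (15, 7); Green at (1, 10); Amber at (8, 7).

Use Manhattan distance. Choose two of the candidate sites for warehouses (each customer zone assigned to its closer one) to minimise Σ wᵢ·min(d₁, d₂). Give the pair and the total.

Evaluate every pair (each demand assigned to the nearer of the two):
  {Red, Amber}: total = 339
  {Green, Amber}: total = 399
  {Red, Blue}: total = 410
  {Blue, Amber}: total = 439
  {Red, Green}: total = 563
  {Blue, Green}: total = 575
Best pair: {Red, Amber} with total 339.

{Red, Amber}, total 339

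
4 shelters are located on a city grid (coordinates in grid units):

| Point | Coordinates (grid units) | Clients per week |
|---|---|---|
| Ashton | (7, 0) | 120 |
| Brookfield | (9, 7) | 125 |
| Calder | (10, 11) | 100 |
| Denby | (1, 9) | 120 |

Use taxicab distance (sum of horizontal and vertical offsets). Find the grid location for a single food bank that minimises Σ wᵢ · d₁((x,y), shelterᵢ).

Manhattan distance separates: Σwᵢ(|x−xᵢ|+|y−yᵢ|) = Σwᵢ|x−xᵢ| + Σwᵢ|y−yᵢ|, so x and y are optimised independently as 1-D weighted medians.
Total weight W = 465; half = 232.5.
x-coordinate, sorted with cumulative weight:
  x=1 (Denby, w=120) cum 120
  x=7 (Ashton, w=120) cum 240  ← median
  x=9 (Brookfield, w=125) cum 365
  x=10 (Calder, w=100) cum 465
⇒ x* = 7
y-coordinate, sorted with cumulative weight:
  y=0 (Ashton, w=120) cum 120
  y=7 (Brookfield, w=125) cum 245  ← median
  y=9 (Denby, w=120) cum 365
  y=11 (Calder, w=100) cum 465
⇒ y* = 7

(7, 7)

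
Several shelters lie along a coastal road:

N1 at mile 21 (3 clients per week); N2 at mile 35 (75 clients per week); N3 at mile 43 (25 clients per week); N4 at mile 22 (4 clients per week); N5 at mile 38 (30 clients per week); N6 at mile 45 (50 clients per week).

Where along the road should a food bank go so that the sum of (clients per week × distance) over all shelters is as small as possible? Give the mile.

For a sum of weighted absolute distances on a line, the optimum is the weighted median (not the mean). Total weight W = 187; half-weight = 93.5.
Sort by position and accumulate weight:
  mile 21 (N1, w=3) → cum 3
  mile 22 (N4, w=4) → cum 7
  mile 35 (N2, w=75) → cum 82
  mile 38 (N5, w=30) → cum 112  ≥ 93.5 → median here
  mile 43 (N3, w=25) → cum 137
  mile 45 (N6, w=50) → cum 187
Optimal location: mile 38.

x = 38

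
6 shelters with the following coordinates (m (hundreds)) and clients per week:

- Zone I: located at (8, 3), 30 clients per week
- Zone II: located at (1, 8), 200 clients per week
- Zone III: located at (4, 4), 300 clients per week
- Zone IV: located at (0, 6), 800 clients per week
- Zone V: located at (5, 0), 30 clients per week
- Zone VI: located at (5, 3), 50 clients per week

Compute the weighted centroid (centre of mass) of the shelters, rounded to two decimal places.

(1.45, 5.56)

The minimiser of Σwᵢ‖p−pᵢ‖² is the weighted centroid p* = (Σwᵢpᵢ)/(Σwᵢ).
Σwᵢ = 1410.
Σwᵢxᵢ = 30·8 + 200·1 + 300·4 + 800·0 + 30·5 + 50·5 = 2040.
Σwᵢyᵢ = 30·3 + 200·8 + 300·4 + 800·6 + 30·0 + 50·3 = 7840.
x* = 2040/1410 = 1.45, y* = 7840/1410 = 5.56.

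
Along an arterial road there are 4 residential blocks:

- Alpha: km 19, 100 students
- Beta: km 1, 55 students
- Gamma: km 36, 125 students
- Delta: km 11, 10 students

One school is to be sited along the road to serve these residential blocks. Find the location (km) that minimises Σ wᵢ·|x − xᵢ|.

x = 19

For a sum of weighted absolute distances on a line, the optimum is the weighted median (not the mean). Total weight W = 290; half-weight = 145.
Sort by position and accumulate weight:
  km 1 (Beta, w=55) → cum 55
  km 11 (Delta, w=10) → cum 65
  km 19 (Alpha, w=100) → cum 165  ≥ 145 → median here
  km 36 (Gamma, w=125) → cum 290
Optimal location: km 19.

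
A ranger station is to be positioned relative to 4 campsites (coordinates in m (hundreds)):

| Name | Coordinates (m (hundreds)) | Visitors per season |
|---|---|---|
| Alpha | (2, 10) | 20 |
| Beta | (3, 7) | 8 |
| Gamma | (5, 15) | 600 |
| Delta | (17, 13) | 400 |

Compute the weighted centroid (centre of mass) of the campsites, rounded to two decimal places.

(9.60, 14.06)

The minimiser of Σwᵢ‖p−pᵢ‖² is the weighted centroid p* = (Σwᵢpᵢ)/(Σwᵢ).
Σwᵢ = 1028.
Σwᵢxᵢ = 20·2 + 8·3 + 600·5 + 400·17 = 9864.
Σwᵢyᵢ = 20·10 + 8·7 + 600·15 + 400·13 = 14456.
x* = 9864/1028 = 9.60, y* = 14456/1028 = 14.06.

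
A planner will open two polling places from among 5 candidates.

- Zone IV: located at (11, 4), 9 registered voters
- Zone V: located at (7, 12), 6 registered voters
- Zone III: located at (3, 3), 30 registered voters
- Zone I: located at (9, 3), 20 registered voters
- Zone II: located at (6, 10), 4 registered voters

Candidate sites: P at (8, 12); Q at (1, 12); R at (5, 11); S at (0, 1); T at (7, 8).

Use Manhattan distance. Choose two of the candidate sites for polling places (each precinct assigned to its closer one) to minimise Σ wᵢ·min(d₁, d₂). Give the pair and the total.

{S, T}, total 398

Evaluate every pair (each demand assigned to the nearer of the two):
  {S, T}: total = 398
  {P, S}: total = 471
  {P, T}: total = 500
  {R, T}: total = 508
  {R, S}: total = 513
  {Q, T}: total = 518
  {Q, S}: total = 560
  {P, R}: total = 613
  {P, Q}: total = 651
  {Q, R}: total = 683
Best pair: {S, T} with total 398.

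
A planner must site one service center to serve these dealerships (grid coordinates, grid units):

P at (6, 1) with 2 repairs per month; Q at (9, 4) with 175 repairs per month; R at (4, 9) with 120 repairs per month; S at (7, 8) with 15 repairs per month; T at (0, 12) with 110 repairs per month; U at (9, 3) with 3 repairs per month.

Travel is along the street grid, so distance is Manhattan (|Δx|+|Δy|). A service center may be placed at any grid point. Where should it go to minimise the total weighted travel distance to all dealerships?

Manhattan distance separates: Σwᵢ(|x−xᵢ|+|y−yᵢ|) = Σwᵢ|x−xᵢ| + Σwᵢ|y−yᵢ|, so x and y are optimised independently as 1-D weighted medians.
Total weight W = 425; half = 212.5.
x-coordinate, sorted with cumulative weight:
  x=0 (T, w=110) cum 110
  x=4 (R, w=120) cum 230  ← median
  x=6 (P, w=2) cum 232
  x=7 (S, w=15) cum 247
  x=9 (Q, w=175) cum 422
  x=9 (U, w=3) cum 425
⇒ x* = 4
y-coordinate, sorted with cumulative weight:
  y=1 (P, w=2) cum 2
  y=3 (U, w=3) cum 5
  y=4 (Q, w=175) cum 180
  y=8 (S, w=15) cum 195
  y=9 (R, w=120) cum 315  ← median
  y=12 (T, w=110) cum 425
⇒ y* = 9

(4, 9)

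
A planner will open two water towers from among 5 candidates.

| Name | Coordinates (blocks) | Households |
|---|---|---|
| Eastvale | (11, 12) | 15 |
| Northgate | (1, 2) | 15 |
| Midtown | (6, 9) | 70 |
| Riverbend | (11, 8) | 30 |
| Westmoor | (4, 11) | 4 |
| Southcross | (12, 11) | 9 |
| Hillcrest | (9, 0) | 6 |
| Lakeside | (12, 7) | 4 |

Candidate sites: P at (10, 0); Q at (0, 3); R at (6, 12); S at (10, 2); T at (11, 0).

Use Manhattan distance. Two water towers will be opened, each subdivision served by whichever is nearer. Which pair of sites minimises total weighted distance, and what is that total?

Evaluate every pair (each demand assigned to the nearer of the two):
  {R, S}: total = 751
  {Q, R}: total = 776
  {R, T}: total = 824
  {P, R}: total = 837
  {Q, S}: total = 1368
  {P, S}: total = 1473
  {S, T}: total = 1479
  {Q, T}: total = 1490
  {P, Q}: total = 1542
  {P, T}: total = 1709
Best pair: {R, S} with total 751.

{R, S}, total 751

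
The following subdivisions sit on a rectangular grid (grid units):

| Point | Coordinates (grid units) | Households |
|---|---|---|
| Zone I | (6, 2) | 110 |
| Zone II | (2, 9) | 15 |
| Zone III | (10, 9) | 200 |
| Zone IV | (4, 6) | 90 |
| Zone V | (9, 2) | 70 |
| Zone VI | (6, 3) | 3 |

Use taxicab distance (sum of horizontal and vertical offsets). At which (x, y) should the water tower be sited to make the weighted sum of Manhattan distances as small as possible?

Manhattan distance separates: Σwᵢ(|x−xᵢ|+|y−yᵢ|) = Σwᵢ|x−xᵢ| + Σwᵢ|y−yᵢ|, so x and y are optimised independently as 1-D weighted medians.
Total weight W = 488; half = 244.
x-coordinate, sorted with cumulative weight:
  x=2 (Zone II, w=15) cum 15
  x=4 (Zone IV, w=90) cum 105
  x=6 (Zone I, w=110) cum 215
  x=6 (Zone VI, w=3) cum 218
  x=9 (Zone V, w=70) cum 288  ← median
  x=10 (Zone III, w=200) cum 488
⇒ x* = 9
y-coordinate, sorted with cumulative weight:
  y=2 (Zone I, w=110) cum 110
  y=2 (Zone V, w=70) cum 180
  y=3 (Zone VI, w=3) cum 183
  y=6 (Zone IV, w=90) cum 273  ← median
  y=9 (Zone II, w=15) cum 288
  y=9 (Zone III, w=200) cum 488
⇒ y* = 6

(9, 6)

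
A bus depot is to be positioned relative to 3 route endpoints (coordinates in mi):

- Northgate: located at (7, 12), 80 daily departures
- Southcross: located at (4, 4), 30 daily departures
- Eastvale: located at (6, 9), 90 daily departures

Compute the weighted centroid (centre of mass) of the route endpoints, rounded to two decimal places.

(6.10, 9.45)

The minimiser of Σwᵢ‖p−pᵢ‖² is the weighted centroid p* = (Σwᵢpᵢ)/(Σwᵢ).
Σwᵢ = 200.
Σwᵢxᵢ = 80·7 + 30·4 + 90·6 = 1220.
Σwᵢyᵢ = 80·12 + 30·4 + 90·9 = 1890.
x* = 1220/200 = 6.10, y* = 1890/200 = 9.45.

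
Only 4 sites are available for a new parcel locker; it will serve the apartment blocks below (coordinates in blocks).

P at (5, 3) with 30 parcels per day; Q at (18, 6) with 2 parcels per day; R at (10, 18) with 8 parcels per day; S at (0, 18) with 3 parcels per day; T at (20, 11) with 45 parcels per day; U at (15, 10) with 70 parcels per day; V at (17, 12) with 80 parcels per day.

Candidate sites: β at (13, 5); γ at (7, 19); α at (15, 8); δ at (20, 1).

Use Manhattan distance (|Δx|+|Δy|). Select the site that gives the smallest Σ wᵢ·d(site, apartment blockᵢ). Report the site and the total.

α, total 1635 blocks

Total weighted distance at each candidate:
  β (13, 5): total = 2473
  γ (7, 19): total = 4139
  α (15, 8): total = 1635
  δ (20, 1): total = 3401
Minimum is at α with total 1635 blocks.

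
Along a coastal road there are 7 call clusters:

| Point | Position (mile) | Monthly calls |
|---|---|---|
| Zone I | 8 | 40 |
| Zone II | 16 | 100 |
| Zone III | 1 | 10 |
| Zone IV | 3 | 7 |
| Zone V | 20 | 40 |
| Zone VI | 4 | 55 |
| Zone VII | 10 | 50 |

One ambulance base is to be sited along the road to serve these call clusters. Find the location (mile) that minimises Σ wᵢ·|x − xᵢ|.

x = 10

For a sum of weighted absolute distances on a line, the optimum is the weighted median (not the mean). Total weight W = 302; half-weight = 151.
Sort by position and accumulate weight:
  mile 1 (Zone III, w=10) → cum 10
  mile 3 (Zone IV, w=7) → cum 17
  mile 4 (Zone VI, w=55) → cum 72
  mile 8 (Zone I, w=40) → cum 112
  mile 10 (Zone VII, w=50) → cum 162  ≥ 151 → median here
  mile 16 (Zone II, w=100) → cum 262
  mile 20 (Zone V, w=40) → cum 302
Optimal location: mile 10.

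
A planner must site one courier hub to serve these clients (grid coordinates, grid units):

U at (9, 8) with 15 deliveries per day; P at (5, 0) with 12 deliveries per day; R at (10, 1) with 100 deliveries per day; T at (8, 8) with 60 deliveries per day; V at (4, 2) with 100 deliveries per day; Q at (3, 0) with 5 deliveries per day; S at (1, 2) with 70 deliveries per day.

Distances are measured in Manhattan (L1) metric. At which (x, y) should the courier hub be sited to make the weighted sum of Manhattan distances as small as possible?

(5, 2)

Manhattan distance separates: Σwᵢ(|x−xᵢ|+|y−yᵢ|) = Σwᵢ|x−xᵢ| + Σwᵢ|y−yᵢ|, so x and y are optimised independently as 1-D weighted medians.
Total weight W = 362; half = 181.
x-coordinate, sorted with cumulative weight:
  x=1 (S, w=70) cum 70
  x=3 (Q, w=5) cum 75
  x=4 (V, w=100) cum 175
  x=5 (P, w=12) cum 187  ← median
  x=8 (T, w=60) cum 247
  x=9 (U, w=15) cum 262
  x=10 (R, w=100) cum 362
⇒ x* = 5
y-coordinate, sorted with cumulative weight:
  y=0 (P, w=12) cum 12
  y=0 (Q, w=5) cum 17
  y=1 (R, w=100) cum 117
  y=2 (V, w=100) cum 217  ← median
  y=2 (S, w=70) cum 287
  y=8 (U, w=15) cum 302
  y=8 (T, w=60) cum 362
⇒ y* = 2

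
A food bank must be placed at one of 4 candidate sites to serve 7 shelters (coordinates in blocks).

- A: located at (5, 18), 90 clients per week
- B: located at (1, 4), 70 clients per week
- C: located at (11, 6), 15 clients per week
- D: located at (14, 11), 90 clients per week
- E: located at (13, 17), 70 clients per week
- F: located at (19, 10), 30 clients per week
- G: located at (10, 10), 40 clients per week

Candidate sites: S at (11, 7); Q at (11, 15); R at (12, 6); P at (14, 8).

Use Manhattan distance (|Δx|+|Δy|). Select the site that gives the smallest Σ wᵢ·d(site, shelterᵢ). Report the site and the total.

Total weighted distance at each candidate:
  S (11, 7): total = 4415
  Q (11, 15): total = 3955
  R (12, 6): total = 4675
  P (14, 8): total = 4395
Minimum is at Q with total 3955 blocks.

Q, total 3955 blocks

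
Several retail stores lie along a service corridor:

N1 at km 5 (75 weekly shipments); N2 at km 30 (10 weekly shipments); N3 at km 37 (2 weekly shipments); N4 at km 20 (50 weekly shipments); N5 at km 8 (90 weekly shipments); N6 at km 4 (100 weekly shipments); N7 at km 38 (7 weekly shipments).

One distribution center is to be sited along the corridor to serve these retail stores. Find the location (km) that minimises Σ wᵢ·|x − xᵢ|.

x = 5

For a sum of weighted absolute distances on a line, the optimum is the weighted median (not the mean). Total weight W = 334; half-weight = 167.
Sort by position and accumulate weight:
  km 4 (N6, w=100) → cum 100
  km 5 (N1, w=75) → cum 175  ≥ 167 → median here
  km 8 (N5, w=90) → cum 265
  km 20 (N4, w=50) → cum 315
  km 30 (N2, w=10) → cum 325
  km 37 (N3, w=2) → cum 327
  km 38 (N7, w=7) → cum 334
Optimal location: km 5.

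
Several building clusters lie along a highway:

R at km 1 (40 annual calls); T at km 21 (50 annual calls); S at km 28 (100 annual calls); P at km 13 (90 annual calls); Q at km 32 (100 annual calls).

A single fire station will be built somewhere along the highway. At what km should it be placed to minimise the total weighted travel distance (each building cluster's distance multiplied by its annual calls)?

x = 28

For a sum of weighted absolute distances on a line, the optimum is the weighted median (not the mean). Total weight W = 380; half-weight = 190.
Sort by position and accumulate weight:
  km 1 (R, w=40) → cum 40
  km 13 (P, w=90) → cum 130
  km 21 (T, w=50) → cum 180
  km 28 (S, w=100) → cum 280  ≥ 190 → median here
  km 32 (Q, w=100) → cum 380
Optimal location: km 28.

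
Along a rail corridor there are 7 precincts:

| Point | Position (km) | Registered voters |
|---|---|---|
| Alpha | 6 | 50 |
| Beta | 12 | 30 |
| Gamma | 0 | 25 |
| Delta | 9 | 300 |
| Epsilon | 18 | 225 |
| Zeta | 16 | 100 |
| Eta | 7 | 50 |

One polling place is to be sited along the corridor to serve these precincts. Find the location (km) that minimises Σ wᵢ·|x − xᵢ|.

x = 9

For a sum of weighted absolute distances on a line, the optimum is the weighted median (not the mean). Total weight W = 780; half-weight = 390.
Sort by position and accumulate weight:
  km 0 (Gamma, w=25) → cum 25
  km 6 (Alpha, w=50) → cum 75
  km 7 (Eta, w=50) → cum 125
  km 9 (Delta, w=300) → cum 425  ≥ 390 → median here
  km 12 (Beta, w=30) → cum 455
  km 16 (Zeta, w=100) → cum 555
  km 18 (Epsilon, w=225) → cum 780
Optimal location: km 9.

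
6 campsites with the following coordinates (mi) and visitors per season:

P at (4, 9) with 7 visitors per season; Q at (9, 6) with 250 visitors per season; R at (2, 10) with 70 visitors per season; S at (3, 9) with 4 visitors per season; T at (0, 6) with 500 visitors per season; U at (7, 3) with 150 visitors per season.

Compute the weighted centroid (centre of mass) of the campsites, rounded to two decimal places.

The minimiser of Σwᵢ‖p−pᵢ‖² is the weighted centroid p* = (Σwᵢpᵢ)/(Σwᵢ).
Σwᵢ = 981.
Σwᵢxᵢ = 7·4 + 250·9 + 70·2 + 4·3 + 500·0 + 150·7 = 3480.
Σwᵢyᵢ = 7·9 + 250·6 + 70·10 + 4·9 + 500·6 + 150·3 = 5749.
x* = 3480/981 = 3.55, y* = 5749/981 = 5.86.

(3.55, 5.86)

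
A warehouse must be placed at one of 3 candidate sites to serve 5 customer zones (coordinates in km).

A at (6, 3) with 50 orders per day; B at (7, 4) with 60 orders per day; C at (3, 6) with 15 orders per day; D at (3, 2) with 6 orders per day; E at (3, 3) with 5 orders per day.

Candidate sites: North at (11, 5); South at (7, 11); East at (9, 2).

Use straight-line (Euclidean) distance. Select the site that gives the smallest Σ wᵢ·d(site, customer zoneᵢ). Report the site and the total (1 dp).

East, total 502.4 km

Total weighted distance at each candidate:
  North (11, 5): total = 730.1
  South (7, 11): total = 1023.0
  East (9, 2): total = 502.4
Minimum is at East with total 502.4 km.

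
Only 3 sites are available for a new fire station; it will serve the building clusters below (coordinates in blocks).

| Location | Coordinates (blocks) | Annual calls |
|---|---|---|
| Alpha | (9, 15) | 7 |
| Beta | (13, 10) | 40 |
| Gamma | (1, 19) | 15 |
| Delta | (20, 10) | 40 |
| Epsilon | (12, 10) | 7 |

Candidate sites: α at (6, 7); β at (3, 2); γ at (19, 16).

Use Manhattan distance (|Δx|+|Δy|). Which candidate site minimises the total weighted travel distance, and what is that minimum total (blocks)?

Total weighted distance at each candidate:
  α (6, 7): total = 1475
  β (3, 2): total = 2257
  γ (19, 16): total = 1243
Minimum is at γ with total 1243 blocks.

γ, total 1243 blocks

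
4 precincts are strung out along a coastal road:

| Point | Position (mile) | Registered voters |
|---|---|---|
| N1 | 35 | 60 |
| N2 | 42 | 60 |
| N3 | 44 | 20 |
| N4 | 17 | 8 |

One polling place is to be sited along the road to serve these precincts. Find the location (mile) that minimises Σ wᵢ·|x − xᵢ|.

For a sum of weighted absolute distances on a line, the optimum is the weighted median (not the mean). Total weight W = 148; half-weight = 74.
Sort by position and accumulate weight:
  mile 17 (N4, w=8) → cum 8
  mile 35 (N1, w=60) → cum 68
  mile 42 (N2, w=60) → cum 128  ≥ 74 → median here
  mile 44 (N3, w=20) → cum 148
Optimal location: mile 42.

x = 42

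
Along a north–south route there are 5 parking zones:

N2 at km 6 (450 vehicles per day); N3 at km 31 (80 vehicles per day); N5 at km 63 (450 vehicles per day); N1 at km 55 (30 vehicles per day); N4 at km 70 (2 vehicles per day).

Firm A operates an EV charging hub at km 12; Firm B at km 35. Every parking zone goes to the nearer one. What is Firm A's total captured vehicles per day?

The indifferent point is the midpoint (12+35)/2 = 23.5; parking zones left of it (closer to Firm A at 12) go to Firm A, those right go to Firm B.
  N2 at 6 (w=450) → Firm A
  N3 at 31 (w=80) → Firm B
  N1 at 55 (w=30) → Firm B
  N5 at 63 (w=450) → Firm B
  N4 at 70 (w=2) → Firm B
Firm A captures 450; Firm B captures 562.

450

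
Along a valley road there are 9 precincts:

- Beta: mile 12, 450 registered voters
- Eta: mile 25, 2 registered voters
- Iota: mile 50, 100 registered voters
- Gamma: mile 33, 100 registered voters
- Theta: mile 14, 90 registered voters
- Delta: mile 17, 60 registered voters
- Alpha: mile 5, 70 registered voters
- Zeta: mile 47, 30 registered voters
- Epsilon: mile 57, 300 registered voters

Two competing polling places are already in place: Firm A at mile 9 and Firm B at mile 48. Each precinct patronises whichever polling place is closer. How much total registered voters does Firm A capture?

672

The indifferent point is the midpoint (9+48)/2 = 28.5; precincts left of it (closer to Firm A at 9) go to Firm A, those right go to Firm B.
  Alpha at 5 (w=70) → Firm A
  Beta at 12 (w=450) → Firm A
  Theta at 14 (w=90) → Firm A
  Delta at 17 (w=60) → Firm A
  Eta at 25 (w=2) → Firm A
  Gamma at 33 (w=100) → Firm B
  Zeta at 47 (w=30) → Firm B
  Iota at 50 (w=100) → Firm B
  Epsilon at 57 (w=300) → Firm B
Firm A captures 672; Firm B captures 530.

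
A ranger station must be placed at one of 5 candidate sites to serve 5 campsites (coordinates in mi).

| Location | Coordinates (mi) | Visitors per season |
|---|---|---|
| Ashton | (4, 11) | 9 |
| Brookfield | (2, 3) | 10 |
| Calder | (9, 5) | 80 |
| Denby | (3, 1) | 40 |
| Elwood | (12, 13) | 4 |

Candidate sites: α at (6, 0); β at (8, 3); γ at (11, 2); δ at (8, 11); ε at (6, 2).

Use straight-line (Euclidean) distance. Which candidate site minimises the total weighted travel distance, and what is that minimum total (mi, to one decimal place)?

Total weighted distance at each candidate:
  α (6, 0): total = 800.9
  β (8, 3): total = 577.9
  γ (11, 2): total = 848.3
  δ (8, 11): total = 1087.7
  ε (6, 2): total = 640.2
Minimum is at β with total 577.9 mi.

β, total 577.9 mi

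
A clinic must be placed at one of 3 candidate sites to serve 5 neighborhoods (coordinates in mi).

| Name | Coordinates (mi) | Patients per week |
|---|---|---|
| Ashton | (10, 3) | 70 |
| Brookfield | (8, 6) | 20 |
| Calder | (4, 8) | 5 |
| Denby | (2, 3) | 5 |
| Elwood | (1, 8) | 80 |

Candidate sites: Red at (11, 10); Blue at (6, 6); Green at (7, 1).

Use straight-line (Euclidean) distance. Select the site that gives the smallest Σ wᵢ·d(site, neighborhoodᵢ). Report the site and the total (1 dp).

Blue, total 860.0 mi

Total weighted distance at each candidate:
  Red (11, 10): total = 1504.2
  Blue (6, 6): total = 860.0
  Green (7, 1): total = 1156.9
Minimum is at Blue with total 860.0 mi.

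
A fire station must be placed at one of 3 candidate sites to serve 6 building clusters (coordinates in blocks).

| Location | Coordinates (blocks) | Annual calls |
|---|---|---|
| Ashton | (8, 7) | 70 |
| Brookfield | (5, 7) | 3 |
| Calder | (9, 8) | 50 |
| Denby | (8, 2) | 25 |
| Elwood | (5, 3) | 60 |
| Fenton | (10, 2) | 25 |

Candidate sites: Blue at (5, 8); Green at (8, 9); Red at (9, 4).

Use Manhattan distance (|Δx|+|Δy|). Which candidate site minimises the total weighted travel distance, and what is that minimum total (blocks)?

Red, total 951 blocks

Total weighted distance at each candidate:
  Blue (5, 8): total = 1283
  Green (8, 9): total = 1195
  Red (9, 4): total = 951
Minimum is at Red with total 951 blocks.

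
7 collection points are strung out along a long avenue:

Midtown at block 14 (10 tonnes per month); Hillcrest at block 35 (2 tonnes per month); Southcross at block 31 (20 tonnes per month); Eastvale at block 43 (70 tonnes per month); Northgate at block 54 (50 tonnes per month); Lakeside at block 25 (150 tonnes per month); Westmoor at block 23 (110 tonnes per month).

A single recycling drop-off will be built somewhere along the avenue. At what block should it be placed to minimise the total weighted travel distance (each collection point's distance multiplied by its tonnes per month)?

For a sum of weighted absolute distances on a line, the optimum is the weighted median (not the mean). Total weight W = 412; half-weight = 206.
Sort by position and accumulate weight:
  block 14 (Midtown, w=10) → cum 10
  block 23 (Westmoor, w=110) → cum 120
  block 25 (Lakeside, w=150) → cum 270  ≥ 206 → median here
  block 31 (Southcross, w=20) → cum 290
  block 35 (Hillcrest, w=2) → cum 292
  block 43 (Eastvale, w=70) → cum 362
  block 54 (Northgate, w=50) → cum 412
Optimal location: block 25.

x = 25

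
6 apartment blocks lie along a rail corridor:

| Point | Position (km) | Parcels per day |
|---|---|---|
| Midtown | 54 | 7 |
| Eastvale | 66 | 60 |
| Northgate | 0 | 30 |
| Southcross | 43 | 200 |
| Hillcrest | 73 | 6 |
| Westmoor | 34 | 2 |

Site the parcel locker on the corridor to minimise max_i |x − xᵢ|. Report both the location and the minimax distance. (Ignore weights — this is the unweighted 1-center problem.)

location 36.5, max distance 36.5

The 1-center on a line is the midpoint of the two extreme points: leftmost at 0, rightmost at 73.
Optimal location = (0 + 73)/2 = 36.5; maximum distance = (73 − 0)/2 = 36.5.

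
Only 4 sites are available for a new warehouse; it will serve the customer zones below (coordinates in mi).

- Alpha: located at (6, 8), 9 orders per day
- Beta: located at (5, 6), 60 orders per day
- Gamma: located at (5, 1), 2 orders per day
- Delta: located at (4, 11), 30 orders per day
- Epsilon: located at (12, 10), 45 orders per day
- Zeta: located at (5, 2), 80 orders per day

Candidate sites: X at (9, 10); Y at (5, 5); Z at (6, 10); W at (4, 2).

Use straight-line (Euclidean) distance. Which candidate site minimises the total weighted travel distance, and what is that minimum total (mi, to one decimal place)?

Total weighted distance at each candidate:
  X (9, 10): total = 1395.1
  Y (5, 5): total = 906.0
  Z (6, 10): total = 1265.6
  W (4, 2): total = 1166.3
Minimum is at Y with total 906.0 mi.

Y, total 906.0 mi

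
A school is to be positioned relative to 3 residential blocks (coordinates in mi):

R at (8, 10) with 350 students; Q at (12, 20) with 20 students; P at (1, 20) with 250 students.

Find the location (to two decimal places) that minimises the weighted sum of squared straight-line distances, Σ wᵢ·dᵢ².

(5.31, 14.35)

The minimiser of Σwᵢ‖p−pᵢ‖² is the weighted centroid p* = (Σwᵢpᵢ)/(Σwᵢ).
Σwᵢ = 620.
Σwᵢxᵢ = 350·8 + 20·12 + 250·1 = 3290.
Σwᵢyᵢ = 350·10 + 20·20 + 250·20 = 8900.
x* = 3290/620 = 5.31, y* = 8900/620 = 14.35.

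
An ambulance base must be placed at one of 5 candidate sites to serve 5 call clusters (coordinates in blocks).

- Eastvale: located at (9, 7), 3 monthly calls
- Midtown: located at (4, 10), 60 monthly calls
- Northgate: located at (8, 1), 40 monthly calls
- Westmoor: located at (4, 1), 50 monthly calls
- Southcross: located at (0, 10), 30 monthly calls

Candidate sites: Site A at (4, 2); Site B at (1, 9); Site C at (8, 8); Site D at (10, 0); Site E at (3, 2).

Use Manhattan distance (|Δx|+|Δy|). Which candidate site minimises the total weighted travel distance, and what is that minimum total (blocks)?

Total weighted distance at each candidate:
  Site A (4, 2): total = 1120
  Site B (1, 9): total = 1480
  Site C (8, 8): total = 1496
  Site D (10, 0): total = 2054
  Site E (3, 2): total = 1243
Minimum is at Site A with total 1120 blocks.

Site A, total 1120 blocks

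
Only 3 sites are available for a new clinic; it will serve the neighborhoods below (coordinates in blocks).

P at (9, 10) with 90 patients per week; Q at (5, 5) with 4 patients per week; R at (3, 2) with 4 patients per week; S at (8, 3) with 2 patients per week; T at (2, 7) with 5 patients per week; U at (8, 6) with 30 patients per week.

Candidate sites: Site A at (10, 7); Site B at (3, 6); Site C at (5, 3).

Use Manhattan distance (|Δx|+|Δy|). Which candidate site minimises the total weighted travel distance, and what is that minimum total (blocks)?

Total weighted distance at each candidate:
  Site A (10, 7): total = 578
  Site B (3, 6): total = 1104
  Site C (5, 3): total = 1231
Minimum is at Site A with total 578 blocks.

Site A, total 578 blocks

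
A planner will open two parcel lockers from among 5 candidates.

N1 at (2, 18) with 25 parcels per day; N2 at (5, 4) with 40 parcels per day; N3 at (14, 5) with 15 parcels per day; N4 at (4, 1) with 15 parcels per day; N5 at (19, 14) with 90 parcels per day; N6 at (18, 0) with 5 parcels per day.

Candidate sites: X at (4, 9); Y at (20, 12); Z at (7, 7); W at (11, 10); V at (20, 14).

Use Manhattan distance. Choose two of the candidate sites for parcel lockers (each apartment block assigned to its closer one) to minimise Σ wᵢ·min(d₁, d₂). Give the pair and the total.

{X, V}, total 1015

Evaluate every pair (each demand assigned to the nearer of the two):
  {X, V}: total = 1015
  {Z, V}: total = 1040
  {X, Y}: total = 1170
  {Y, Z}: total = 1210
  {W, V}: total = 1435
  {Y, W}: total = 1605
  {X, W}: total = 1920
  {Z, W}: total = 2020
  {Y, V}: total = 2230
  {X, Z}: total = 2530
Best pair: {X, V} with total 1015.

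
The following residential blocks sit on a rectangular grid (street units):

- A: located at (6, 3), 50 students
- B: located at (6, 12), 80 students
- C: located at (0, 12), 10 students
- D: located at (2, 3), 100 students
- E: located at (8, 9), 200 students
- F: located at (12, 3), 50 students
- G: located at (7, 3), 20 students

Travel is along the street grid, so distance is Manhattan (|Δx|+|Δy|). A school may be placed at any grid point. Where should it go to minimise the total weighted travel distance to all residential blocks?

(7, 9)

Manhattan distance separates: Σwᵢ(|x−xᵢ|+|y−yᵢ|) = Σwᵢ|x−xᵢ| + Σwᵢ|y−yᵢ|, so x and y are optimised independently as 1-D weighted medians.
Total weight W = 510; half = 255.
x-coordinate, sorted with cumulative weight:
  x=0 (C, w=10) cum 10
  x=2 (D, w=100) cum 110
  x=6 (A, w=50) cum 160
  x=6 (B, w=80) cum 240
  x=7 (G, w=20) cum 260  ← median
  x=8 (E, w=200) cum 460
  x=12 (F, w=50) cum 510
⇒ x* = 7
y-coordinate, sorted with cumulative weight:
  y=3 (A, w=50) cum 50
  y=3 (D, w=100) cum 150
  y=3 (F, w=50) cum 200
  y=3 (G, w=20) cum 220
  y=9 (E, w=200) cum 420  ← median
  y=12 (B, w=80) cum 500
  y=12 (C, w=10) cum 510
⇒ y* = 9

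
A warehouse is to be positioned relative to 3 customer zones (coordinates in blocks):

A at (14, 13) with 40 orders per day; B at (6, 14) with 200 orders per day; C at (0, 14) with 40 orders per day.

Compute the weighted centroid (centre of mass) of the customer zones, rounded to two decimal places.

The minimiser of Σwᵢ‖p−pᵢ‖² is the weighted centroid p* = (Σwᵢpᵢ)/(Σwᵢ).
Σwᵢ = 280.
Σwᵢxᵢ = 40·14 + 200·6 + 40·0 = 1760.
Σwᵢyᵢ = 40·13 + 200·14 + 40·14 = 3880.
x* = 1760/280 = 6.29, y* = 3880/280 = 13.86.

(6.29, 13.86)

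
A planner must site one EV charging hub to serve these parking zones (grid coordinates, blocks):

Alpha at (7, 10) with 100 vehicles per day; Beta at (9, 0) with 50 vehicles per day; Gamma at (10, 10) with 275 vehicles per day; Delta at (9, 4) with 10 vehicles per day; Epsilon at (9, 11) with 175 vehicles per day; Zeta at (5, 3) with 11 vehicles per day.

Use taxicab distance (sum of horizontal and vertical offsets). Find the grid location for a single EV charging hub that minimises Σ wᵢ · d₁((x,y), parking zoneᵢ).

Manhattan distance separates: Σwᵢ(|x−xᵢ|+|y−yᵢ|) = Σwᵢ|x−xᵢ| + Σwᵢ|y−yᵢ|, so x and y are optimised independently as 1-D weighted medians.
Total weight W = 621; half = 310.5.
x-coordinate, sorted with cumulative weight:
  x=5 (Zeta, w=11) cum 11
  x=7 (Alpha, w=100) cum 111
  x=9 (Beta, w=50) cum 161
  x=9 (Delta, w=10) cum 171
  x=9 (Epsilon, w=175) cum 346  ← median
  x=10 (Gamma, w=275) cum 621
⇒ x* = 9
y-coordinate, sorted with cumulative weight:
  y=0 (Beta, w=50) cum 50
  y=3 (Zeta, w=11) cum 61
  y=4 (Delta, w=10) cum 71
  y=10 (Alpha, w=100) cum 171
  y=10 (Gamma, w=275) cum 446  ← median
  y=11 (Epsilon, w=175) cum 621
⇒ y* = 10

(9, 10)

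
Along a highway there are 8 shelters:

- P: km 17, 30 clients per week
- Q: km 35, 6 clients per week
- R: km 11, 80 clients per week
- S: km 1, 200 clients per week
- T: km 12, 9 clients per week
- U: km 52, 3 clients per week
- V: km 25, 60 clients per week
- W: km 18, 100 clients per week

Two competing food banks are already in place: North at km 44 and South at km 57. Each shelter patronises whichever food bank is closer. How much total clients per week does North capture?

The indifferent point is the midpoint (44+57)/2 = 50.5; shelters left of it (closer to North at 44) go to North, those right go to South.
  S at 1 (w=200) → North
  R at 11 (w=80) → North
  T at 12 (w=9) → North
  P at 17 (w=30) → North
  W at 18 (w=100) → North
  V at 25 (w=60) → North
  Q at 35 (w=6) → North
  U at 52 (w=3) → South
North captures 485; South captures 3.

485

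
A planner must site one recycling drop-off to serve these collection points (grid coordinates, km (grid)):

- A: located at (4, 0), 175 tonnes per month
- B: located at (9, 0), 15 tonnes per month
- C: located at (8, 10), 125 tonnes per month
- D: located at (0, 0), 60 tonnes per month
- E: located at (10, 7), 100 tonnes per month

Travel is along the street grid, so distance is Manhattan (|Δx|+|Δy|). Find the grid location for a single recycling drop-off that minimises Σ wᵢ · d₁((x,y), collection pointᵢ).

(8, 0)

Manhattan distance separates: Σwᵢ(|x−xᵢ|+|y−yᵢ|) = Σwᵢ|x−xᵢ| + Σwᵢ|y−yᵢ|, so x and y are optimised independently as 1-D weighted medians.
Total weight W = 475; half = 237.5.
x-coordinate, sorted with cumulative weight:
  x=0 (D, w=60) cum 60
  x=4 (A, w=175) cum 235
  x=8 (C, w=125) cum 360  ← median
  x=9 (B, w=15) cum 375
  x=10 (E, w=100) cum 475
⇒ x* = 8
y-coordinate, sorted with cumulative weight:
  y=0 (A, w=175) cum 175
  y=0 (B, w=15) cum 190
  y=0 (D, w=60) cum 250  ← median
  y=7 (E, w=100) cum 350
  y=10 (C, w=125) cum 475
⇒ y* = 0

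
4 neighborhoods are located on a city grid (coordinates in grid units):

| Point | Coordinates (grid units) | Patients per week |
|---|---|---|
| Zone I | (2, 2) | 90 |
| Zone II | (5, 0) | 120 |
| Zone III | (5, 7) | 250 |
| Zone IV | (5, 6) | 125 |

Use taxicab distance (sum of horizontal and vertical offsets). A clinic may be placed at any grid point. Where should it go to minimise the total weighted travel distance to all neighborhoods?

Manhattan distance separates: Σwᵢ(|x−xᵢ|+|y−yᵢ|) = Σwᵢ|x−xᵢ| + Σwᵢ|y−yᵢ|, so x and y are optimised independently as 1-D weighted medians.
Total weight W = 585; half = 292.5.
x-coordinate, sorted with cumulative weight:
  x=2 (Zone I, w=90) cum 90
  x=5 (Zone II, w=120) cum 210
  x=5 (Zone III, w=250) cum 460  ← median
  x=5 (Zone IV, w=125) cum 585
⇒ x* = 5
y-coordinate, sorted with cumulative weight:
  y=0 (Zone II, w=120) cum 120
  y=2 (Zone I, w=90) cum 210
  y=6 (Zone IV, w=125) cum 335  ← median
  y=7 (Zone III, w=250) cum 585
⇒ y* = 6

(5, 6)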